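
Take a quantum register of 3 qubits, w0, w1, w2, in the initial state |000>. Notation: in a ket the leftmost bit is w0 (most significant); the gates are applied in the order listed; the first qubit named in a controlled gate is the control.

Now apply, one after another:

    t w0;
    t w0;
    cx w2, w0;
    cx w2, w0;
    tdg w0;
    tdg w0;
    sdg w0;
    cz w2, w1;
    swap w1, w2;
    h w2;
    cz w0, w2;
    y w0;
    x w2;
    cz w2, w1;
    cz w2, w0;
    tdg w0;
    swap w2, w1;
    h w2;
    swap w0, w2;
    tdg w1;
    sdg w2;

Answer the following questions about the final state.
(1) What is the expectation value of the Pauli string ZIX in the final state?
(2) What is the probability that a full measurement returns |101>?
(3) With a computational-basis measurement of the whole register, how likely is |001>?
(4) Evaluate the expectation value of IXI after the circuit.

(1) In the final state, ZIX has expectation 0. Key observation: steps 1-6 multiply out to the identity, so the circuit reduces to the remaining gates.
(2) The probability of measuring |101> is 1/4.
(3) A full measurement returns |001> with probability 1/4.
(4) The expectation value of IXI is -sqrt(2)/2.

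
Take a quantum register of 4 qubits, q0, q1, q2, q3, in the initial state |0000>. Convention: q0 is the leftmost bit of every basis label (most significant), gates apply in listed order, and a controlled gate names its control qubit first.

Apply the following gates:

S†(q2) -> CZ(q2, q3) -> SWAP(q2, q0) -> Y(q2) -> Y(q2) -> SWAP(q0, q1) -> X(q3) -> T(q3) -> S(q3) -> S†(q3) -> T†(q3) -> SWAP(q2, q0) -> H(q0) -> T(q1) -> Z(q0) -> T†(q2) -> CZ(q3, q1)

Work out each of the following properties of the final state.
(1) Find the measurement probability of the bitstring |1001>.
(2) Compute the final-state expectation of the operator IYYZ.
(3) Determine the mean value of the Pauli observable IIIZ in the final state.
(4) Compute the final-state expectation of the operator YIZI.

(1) The probability of measuring |1001> is 1/2. Key observation: gates 8-11 undo each other exactly, leaving only the rest of the circuit to track.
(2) The observable IYYZ averages to 0.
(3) The expectation value of IIIZ is -1.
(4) The expectation value of YIZI is 0.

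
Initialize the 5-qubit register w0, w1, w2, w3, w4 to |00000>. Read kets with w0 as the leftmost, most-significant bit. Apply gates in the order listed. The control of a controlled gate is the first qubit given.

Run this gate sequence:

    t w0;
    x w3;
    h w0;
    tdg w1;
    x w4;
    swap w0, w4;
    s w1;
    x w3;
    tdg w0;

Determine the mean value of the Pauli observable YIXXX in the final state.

The observable YIXXX averages to 0.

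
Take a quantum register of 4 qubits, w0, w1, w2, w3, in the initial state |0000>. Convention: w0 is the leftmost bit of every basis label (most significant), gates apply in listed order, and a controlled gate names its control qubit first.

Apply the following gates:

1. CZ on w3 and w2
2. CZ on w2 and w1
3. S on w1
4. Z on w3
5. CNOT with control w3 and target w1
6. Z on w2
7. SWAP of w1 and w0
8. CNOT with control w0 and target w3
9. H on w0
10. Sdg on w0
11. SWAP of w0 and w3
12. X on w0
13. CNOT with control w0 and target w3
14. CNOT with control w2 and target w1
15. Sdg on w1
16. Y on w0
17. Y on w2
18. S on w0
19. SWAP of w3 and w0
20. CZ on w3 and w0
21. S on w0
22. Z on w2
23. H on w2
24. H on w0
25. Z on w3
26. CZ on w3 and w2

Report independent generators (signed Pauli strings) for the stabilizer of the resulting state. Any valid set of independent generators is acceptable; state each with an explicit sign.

The final state is stabilized by the group generated by -IIXI, -ZIII, +IZII, +IIIZ; other independent generating sets are equally valid.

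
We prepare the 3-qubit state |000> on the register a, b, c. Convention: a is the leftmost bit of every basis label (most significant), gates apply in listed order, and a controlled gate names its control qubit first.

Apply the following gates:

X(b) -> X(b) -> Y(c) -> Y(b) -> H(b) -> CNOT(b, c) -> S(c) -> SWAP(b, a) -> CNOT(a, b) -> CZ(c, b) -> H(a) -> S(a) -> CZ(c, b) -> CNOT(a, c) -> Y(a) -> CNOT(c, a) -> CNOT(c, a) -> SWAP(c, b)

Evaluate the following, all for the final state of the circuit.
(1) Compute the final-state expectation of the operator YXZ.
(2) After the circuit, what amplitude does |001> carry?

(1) The expectation value of YXZ is 1. Key observation: the block from step 16 through step 17 cancels to the identity and can be dropped.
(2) |001> carries amplitude 0 in the final state.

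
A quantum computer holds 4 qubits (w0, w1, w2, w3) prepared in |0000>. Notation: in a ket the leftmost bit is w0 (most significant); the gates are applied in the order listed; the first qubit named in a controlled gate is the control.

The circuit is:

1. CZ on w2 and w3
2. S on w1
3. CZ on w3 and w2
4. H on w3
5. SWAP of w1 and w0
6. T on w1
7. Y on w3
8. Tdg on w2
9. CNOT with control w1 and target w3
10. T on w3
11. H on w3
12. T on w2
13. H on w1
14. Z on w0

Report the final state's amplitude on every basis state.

The resulting statevector has amplitude sqrt(2)*(-I + exp(3*I*pi/4))/4 on |0000>, sqrt(2)*(-I - exp(3*I*pi/4))/4 on |0001>, sqrt(2)*(-I + exp(3*I*pi/4))/4 on |0100>, sqrt(2)*(-I - exp(3*I*pi/4))/4 on |0101>, and 0 on every other basis state.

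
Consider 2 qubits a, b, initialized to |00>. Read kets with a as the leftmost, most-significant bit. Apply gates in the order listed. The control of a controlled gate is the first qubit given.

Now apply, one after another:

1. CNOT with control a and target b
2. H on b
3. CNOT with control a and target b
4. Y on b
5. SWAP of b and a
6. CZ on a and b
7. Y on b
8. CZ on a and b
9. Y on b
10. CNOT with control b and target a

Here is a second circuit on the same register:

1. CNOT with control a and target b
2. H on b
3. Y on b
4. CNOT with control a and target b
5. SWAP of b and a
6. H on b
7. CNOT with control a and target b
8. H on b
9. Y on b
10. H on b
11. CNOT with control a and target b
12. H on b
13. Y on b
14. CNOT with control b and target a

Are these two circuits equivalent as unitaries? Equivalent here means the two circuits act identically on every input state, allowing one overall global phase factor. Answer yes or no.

No: there is an input state on which the two circuits produce genuinely different outputs (not merely differing by a phase).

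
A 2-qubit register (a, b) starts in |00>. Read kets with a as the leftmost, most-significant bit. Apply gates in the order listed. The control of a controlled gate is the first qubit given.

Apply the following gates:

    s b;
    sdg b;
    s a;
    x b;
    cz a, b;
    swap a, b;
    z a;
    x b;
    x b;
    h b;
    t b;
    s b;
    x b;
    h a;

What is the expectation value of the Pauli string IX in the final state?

In the final state, IX has expectation -sqrt(2)/2.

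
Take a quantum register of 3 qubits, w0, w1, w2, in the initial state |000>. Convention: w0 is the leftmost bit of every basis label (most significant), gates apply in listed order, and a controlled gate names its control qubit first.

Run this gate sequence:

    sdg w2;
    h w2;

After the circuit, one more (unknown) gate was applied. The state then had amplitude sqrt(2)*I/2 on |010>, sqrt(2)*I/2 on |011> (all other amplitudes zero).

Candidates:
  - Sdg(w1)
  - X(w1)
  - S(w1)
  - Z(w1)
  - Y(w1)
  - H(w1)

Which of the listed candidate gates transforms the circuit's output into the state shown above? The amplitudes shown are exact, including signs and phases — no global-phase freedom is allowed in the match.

The unique candidate consistent with the amplitudes is Y(w1).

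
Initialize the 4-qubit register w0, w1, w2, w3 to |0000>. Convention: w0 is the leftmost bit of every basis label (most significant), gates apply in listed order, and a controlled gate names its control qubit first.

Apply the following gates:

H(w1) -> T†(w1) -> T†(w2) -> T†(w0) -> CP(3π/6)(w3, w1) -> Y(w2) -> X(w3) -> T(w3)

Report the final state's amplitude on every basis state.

The final amplitudes are sqrt(2)*exp(3*I*pi/4)/2 on |0011>, sqrt(2)*I/2 on |0111>, and 0 on every other basis state.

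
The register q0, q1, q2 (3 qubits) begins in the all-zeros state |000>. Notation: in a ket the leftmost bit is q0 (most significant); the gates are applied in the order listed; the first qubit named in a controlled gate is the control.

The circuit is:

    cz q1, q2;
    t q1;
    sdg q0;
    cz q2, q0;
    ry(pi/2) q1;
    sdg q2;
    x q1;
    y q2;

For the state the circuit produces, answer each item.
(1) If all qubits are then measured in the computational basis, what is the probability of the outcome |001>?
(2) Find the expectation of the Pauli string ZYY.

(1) Outcome |001> occurs with probability 1/2.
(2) The expectation value of ZYY is 0.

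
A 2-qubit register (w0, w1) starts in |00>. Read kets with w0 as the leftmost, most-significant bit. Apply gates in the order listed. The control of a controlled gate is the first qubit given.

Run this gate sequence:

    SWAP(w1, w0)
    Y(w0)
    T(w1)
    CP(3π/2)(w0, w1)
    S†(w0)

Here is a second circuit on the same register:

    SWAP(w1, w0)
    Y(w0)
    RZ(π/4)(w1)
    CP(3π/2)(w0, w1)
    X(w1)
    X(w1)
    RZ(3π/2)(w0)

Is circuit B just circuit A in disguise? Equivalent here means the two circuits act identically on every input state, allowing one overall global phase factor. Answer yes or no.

Yes, they are equivalent — the unitaries differ by at most a global phase.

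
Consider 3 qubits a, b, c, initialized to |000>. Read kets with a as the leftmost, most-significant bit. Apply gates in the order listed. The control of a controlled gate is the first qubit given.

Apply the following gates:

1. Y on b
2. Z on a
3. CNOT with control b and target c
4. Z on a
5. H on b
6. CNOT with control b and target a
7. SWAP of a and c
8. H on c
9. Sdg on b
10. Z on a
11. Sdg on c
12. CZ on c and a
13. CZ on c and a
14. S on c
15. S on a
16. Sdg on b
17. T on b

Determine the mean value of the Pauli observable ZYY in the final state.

The observable ZYY averages to -sqrt(2)/2. Key observation: steps 11-14 multiply out to the identity, so the circuit reduces to the remaining gates.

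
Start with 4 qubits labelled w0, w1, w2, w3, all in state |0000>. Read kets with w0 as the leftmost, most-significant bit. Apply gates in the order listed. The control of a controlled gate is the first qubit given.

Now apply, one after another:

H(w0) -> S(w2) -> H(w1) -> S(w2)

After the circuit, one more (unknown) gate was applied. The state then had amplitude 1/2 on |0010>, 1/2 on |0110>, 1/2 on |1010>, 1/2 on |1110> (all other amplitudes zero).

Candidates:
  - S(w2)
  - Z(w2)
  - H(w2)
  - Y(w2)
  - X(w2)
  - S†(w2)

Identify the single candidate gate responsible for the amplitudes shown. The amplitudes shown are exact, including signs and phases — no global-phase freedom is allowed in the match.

The applied gate was X(w2).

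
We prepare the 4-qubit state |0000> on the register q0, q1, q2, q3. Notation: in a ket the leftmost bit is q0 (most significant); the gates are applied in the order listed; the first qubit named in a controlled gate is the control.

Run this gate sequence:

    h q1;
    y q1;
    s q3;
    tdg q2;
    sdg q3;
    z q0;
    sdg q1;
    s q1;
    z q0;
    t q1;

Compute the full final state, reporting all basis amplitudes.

The resulting statevector has amplitude -sqrt(2)*I/2 on |0000>, sqrt(2)*exp(3*I*pi/4)/2 on |0100>, and 0 on every other basis state.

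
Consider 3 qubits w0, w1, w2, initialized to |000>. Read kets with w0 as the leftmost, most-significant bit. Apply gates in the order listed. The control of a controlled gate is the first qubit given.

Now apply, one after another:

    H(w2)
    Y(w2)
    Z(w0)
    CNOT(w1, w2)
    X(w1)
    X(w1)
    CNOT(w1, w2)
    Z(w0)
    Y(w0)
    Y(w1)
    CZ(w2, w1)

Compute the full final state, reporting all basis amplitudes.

The final amplitudes are sqrt(2)*I/2 on |110>, sqrt(2)*I/2 on |111>, and 0 on every other basis state. Key observation: steps 3-8 multiply out to the identity, so the circuit reduces to the remaining gates.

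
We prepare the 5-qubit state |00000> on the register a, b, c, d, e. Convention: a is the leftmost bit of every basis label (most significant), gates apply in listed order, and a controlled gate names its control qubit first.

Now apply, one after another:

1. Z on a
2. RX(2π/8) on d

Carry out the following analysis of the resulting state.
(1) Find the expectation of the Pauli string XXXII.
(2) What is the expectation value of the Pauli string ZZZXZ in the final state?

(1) The observable XXXII averages to 0.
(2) The expectation value of ZZZXZ is 0.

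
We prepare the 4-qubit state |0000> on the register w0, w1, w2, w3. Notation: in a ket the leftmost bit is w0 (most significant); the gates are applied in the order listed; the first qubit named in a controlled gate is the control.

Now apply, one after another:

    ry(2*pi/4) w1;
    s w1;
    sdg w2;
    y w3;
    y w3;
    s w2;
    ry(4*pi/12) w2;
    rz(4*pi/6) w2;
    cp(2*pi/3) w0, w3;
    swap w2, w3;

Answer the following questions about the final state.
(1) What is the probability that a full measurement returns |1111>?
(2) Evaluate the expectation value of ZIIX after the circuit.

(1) Outcome |1111> occurs with probability 0. Key observation: steps 3-6 multiply out to the identity, so the circuit reduces to the remaining gates.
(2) The observable ZIIX averages to -sqrt(3)/4.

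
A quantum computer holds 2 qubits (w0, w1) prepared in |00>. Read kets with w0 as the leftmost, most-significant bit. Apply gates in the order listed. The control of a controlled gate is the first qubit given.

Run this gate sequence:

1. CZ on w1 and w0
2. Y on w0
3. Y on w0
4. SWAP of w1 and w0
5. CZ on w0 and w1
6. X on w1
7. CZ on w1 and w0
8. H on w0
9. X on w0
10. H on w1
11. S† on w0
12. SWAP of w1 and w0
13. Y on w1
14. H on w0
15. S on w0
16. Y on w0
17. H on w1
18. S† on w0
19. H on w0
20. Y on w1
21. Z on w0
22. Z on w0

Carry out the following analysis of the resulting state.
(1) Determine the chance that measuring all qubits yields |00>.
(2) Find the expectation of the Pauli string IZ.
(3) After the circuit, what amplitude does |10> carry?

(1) Outcome |00> occurs with probability 1/4.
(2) The expectation value of IZ is 0.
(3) |10> carries amplitude sqrt(2)*(-1 + I)/4 in the final state.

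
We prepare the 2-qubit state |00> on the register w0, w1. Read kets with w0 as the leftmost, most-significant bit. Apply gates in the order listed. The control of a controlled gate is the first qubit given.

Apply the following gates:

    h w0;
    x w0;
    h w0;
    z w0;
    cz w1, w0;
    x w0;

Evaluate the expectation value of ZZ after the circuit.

The expectation value of ZZ is -1. Key observation: the block from step 1 through step 4 cancels to the identity and can be dropped.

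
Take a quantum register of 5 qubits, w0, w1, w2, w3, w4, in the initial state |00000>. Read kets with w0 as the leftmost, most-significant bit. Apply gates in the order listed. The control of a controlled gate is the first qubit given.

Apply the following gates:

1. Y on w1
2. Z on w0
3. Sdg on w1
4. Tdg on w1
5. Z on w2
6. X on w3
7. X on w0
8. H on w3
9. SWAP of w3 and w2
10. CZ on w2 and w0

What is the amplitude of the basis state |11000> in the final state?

|11000> carries amplitude -sqrt(2)*exp(3*I*pi/4)/2 in the final state.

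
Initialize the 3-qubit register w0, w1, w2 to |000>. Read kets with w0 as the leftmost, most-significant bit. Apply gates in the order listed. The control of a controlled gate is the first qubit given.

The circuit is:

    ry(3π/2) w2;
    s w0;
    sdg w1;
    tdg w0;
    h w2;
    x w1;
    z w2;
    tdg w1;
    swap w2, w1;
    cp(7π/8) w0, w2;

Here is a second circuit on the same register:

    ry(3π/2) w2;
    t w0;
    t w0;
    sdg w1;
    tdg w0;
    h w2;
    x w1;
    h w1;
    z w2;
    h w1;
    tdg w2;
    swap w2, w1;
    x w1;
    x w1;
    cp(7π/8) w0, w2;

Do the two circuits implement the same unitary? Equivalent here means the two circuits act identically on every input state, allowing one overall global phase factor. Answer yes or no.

No, they are not equivalent — no single phase factor reconciles the two unitaries.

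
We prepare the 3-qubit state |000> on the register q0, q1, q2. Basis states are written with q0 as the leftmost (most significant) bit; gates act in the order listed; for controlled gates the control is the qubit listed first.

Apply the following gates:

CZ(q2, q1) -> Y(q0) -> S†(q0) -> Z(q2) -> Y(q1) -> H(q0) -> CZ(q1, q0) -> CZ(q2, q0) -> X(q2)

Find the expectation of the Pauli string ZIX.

In the final state, ZIX has expectation 0.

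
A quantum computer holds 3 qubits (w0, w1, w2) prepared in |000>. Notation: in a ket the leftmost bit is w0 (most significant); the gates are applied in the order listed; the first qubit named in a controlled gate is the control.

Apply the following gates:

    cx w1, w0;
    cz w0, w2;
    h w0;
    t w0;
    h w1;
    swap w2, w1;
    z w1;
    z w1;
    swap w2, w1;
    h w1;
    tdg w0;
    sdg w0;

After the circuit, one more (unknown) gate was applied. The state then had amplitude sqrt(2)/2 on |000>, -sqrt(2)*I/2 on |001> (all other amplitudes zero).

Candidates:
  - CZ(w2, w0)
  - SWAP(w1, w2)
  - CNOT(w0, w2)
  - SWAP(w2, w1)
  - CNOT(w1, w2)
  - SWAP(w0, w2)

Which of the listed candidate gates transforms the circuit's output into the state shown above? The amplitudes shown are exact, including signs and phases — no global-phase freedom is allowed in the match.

The applied gate was SWAP(w0, w2). Key observation: gates 4-11 undo each other exactly, leaving only the rest of the circuit to track.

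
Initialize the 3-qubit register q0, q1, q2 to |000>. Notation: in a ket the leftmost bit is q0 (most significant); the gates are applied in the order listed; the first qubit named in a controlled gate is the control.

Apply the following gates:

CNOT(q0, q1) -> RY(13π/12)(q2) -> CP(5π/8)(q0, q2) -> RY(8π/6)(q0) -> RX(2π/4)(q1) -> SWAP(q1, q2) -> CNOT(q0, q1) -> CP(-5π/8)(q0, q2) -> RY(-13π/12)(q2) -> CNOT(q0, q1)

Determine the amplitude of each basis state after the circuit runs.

The resulting statevector has amplitude (1 - I)*(sqrt(3) - sqrt(2)*(1 + I) + I)/16 on |000>, (1 - I)*(1 - sqrt(3)*I + sqrt(2)*(-1 + I))/16 on |001>, (1 - I)*(-1 + sqrt(2)*(-1 + I) + sqrt(3)*I)/16 on |010>, (1 - I)*(sqrt(3) + I + sqrt(2)*(1 + I))/16 on |011>, -3/16 - sqrt(3)/16 + sqrt(6)/8 - 3*exp(7*I*pi/8)/16 + sqrt(3)*exp(7*I*pi/8)/16 on |100>, (-3*I - sqrt(3)*I - (3 - sqrt(3))*exp(5*I*pi/8) + 2*sqrt(6)*I)*exp(3*I*pi/8)/16 on |101>, ((3 - sqrt(3))*exp(5*I*pi/8) + sqrt(3)*I + 3*I + 2*sqrt(6)*I)*exp(3*I*pi/8)/16 on |110>, -sqrt(6)/8 - 3/16 - sqrt(3)/16 - 3*exp(7*I*pi/8)/16 + sqrt(3)*exp(7*I*pi/8)/16 on |111>.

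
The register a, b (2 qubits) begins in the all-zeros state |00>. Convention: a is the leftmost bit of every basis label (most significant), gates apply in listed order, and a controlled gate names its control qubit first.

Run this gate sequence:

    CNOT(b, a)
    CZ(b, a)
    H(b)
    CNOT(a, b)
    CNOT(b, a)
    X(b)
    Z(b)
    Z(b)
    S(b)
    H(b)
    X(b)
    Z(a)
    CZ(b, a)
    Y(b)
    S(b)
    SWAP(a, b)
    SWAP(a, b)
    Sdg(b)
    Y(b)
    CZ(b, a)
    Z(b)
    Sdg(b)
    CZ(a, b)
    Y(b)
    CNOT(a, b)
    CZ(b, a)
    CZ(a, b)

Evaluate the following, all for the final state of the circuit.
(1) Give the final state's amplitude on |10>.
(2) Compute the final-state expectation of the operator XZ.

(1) The amplitude on |10> is -I/2.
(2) The expectation value of XZ is -1.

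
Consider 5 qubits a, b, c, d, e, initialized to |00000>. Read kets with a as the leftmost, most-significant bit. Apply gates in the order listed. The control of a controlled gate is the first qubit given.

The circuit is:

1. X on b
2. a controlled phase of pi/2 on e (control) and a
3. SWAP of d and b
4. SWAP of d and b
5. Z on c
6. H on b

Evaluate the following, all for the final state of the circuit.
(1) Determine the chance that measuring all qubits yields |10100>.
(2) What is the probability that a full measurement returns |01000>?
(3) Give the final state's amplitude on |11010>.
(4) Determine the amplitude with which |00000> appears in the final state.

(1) Outcome |10100> occurs with probability 0. Key observation: the block from step 3 through step 4 cancels to the identity and can be dropped.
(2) The probability of measuring |01000> is 1/2.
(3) The final state's coefficient on |11010> equals 0.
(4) |00000> carries amplitude sqrt(2)/2 in the final state.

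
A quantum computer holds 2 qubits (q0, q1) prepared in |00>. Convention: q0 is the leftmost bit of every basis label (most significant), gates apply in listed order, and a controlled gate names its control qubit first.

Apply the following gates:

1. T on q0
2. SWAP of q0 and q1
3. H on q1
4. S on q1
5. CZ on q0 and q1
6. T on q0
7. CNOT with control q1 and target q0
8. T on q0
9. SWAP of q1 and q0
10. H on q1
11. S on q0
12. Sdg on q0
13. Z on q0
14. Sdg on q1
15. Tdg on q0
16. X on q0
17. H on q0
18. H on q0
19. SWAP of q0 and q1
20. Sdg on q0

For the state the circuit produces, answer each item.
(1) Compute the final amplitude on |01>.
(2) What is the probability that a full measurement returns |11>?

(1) |01> carries amplitude 1/2 in the final state.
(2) Outcome |11> occurs with probability 1/4.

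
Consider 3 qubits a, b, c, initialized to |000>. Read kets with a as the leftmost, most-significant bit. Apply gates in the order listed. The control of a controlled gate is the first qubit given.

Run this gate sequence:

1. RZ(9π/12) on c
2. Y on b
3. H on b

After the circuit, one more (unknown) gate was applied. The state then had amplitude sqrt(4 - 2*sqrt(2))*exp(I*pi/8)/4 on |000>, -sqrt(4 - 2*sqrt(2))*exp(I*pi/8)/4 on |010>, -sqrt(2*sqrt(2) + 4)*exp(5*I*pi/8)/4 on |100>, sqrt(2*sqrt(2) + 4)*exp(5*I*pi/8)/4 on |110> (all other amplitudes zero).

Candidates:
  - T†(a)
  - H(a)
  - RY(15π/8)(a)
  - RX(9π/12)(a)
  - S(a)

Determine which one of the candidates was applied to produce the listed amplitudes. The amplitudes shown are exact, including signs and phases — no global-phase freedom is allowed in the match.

It was RX(9π/12)(a) that produced the state shown.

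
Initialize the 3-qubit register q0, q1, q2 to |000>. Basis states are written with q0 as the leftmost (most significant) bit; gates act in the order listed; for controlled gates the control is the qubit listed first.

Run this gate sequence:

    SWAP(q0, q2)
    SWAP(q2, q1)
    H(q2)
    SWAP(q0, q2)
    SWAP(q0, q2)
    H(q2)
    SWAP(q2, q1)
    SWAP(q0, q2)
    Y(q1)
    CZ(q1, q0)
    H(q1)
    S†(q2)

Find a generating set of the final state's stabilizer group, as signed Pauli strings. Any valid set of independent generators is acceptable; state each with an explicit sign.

One valid set of independent stabilizer generators is -IXI, +ZII, +IIZ (any independent generating set of the same group is equally correct). Key observation: the block from step 1 through step 8 cancels to the identity and can be dropped.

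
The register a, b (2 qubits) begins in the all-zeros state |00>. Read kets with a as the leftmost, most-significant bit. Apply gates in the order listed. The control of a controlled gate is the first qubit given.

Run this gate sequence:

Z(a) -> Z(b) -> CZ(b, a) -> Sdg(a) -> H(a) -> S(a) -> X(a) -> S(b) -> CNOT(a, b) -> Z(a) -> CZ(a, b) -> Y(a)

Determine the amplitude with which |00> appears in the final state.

The amplitude on |00> is 0.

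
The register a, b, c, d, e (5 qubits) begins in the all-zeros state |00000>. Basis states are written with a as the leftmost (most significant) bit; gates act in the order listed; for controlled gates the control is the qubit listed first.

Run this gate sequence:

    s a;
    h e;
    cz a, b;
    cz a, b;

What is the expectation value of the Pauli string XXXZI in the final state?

In the final state, XXXZI has expectation 0. Key observation: steps 3-4 multiply out to the identity, so the circuit reduces to the remaining gates.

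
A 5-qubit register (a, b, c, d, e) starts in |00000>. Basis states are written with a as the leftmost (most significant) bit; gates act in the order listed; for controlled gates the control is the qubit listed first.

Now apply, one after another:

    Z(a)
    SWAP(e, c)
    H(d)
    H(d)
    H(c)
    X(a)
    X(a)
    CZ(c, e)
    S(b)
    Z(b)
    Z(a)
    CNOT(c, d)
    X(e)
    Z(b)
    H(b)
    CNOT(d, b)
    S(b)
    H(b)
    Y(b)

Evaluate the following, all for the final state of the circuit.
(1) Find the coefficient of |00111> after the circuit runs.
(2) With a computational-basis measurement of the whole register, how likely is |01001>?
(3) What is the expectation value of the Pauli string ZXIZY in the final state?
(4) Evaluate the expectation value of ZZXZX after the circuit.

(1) The amplitude on |00111> is sqrt(2)*(-1 - I)/4. Key observation: the block from step 3 through step 4 cancels to the identity and can be dropped.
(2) Outcome |01001> occurs with probability 1/4.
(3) The expectation value of ZXIZY is 0.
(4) The observable ZZXZX averages to 0.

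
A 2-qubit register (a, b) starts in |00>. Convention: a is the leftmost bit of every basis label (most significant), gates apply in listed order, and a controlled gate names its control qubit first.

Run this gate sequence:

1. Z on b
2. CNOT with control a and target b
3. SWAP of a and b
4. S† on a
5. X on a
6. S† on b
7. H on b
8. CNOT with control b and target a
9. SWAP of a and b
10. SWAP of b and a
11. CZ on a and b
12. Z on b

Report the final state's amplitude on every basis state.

The resulting statevector has amplitude 0 on |00>, -sqrt(2)/2 on |01>, sqrt(2)/2 on |10>, 0 on |11>.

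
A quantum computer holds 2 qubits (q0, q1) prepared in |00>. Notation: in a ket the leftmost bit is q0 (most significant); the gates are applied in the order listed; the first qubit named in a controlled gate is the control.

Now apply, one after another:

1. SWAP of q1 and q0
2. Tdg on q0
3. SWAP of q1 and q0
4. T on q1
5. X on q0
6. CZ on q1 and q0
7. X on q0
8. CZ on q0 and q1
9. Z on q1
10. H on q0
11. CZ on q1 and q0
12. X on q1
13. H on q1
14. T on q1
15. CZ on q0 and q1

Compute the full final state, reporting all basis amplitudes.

The resulting statevector has amplitude 1/2 on |00>, -exp(I*pi/4)/2 on |01>, 1/2 on |10>, exp(I*pi/4)/2 on |11>.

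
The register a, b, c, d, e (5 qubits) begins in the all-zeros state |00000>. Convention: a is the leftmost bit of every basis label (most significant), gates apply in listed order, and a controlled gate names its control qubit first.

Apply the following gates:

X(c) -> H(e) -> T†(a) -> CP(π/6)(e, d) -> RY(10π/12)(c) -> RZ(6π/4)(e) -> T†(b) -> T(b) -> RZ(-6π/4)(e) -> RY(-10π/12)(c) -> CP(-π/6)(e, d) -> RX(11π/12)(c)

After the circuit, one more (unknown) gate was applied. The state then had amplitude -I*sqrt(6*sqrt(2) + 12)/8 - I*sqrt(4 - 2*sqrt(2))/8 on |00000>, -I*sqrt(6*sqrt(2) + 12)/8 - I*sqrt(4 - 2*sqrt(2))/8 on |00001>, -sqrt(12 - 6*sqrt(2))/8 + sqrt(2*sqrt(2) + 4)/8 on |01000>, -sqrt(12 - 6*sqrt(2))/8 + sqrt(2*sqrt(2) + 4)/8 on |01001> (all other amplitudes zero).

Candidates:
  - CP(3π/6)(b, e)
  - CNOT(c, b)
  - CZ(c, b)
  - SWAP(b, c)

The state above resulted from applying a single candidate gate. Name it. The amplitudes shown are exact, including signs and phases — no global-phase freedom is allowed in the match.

The applied gate was SWAP(b, c). Key observation: the block from step 4 through step 11 cancels to the identity and can be dropped.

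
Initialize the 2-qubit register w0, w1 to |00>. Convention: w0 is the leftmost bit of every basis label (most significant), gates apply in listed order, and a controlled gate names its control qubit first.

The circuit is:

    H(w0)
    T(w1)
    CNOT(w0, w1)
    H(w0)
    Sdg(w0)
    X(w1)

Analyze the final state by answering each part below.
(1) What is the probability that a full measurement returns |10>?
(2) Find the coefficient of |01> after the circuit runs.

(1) Outcome |10> occurs with probability 1/4.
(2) |01> carries amplitude 1/2 in the final state.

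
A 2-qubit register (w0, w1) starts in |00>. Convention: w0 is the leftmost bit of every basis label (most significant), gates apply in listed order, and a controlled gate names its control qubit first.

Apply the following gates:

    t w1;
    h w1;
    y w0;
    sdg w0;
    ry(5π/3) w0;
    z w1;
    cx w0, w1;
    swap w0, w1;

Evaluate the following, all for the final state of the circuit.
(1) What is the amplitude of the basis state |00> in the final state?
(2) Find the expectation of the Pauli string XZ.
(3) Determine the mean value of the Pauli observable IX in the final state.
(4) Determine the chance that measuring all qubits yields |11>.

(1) The amplitude on |00> is -sqrt(2)/4.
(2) The expectation value of XZ is 1/2.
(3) The expectation value of IX is -sqrt(3)/2.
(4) Outcome |11> occurs with probability 3/8.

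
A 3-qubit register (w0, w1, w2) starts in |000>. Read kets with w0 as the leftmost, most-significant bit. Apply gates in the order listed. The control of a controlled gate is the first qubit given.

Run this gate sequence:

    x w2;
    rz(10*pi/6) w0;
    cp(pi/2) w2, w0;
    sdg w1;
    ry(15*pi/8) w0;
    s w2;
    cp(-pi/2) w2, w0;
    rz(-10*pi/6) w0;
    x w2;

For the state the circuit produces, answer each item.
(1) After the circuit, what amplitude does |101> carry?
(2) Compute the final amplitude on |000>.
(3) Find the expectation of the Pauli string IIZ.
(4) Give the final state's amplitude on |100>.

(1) |101> carries amplitude 0 in the final state.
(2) The final state's coefficient on |000> equals -I*cos(pi/16).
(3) The expectation value of IIZ is 1.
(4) The amplitude on |100> is exp(I*pi/3)*sin(pi/16).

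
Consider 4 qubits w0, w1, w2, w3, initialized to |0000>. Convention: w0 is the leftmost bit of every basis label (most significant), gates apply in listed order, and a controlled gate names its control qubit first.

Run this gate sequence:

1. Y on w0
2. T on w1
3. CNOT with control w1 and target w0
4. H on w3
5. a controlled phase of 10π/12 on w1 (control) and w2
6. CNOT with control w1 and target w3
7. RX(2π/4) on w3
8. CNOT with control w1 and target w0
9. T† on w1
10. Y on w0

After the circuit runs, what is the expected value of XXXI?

The expectation value of XXXI is 0.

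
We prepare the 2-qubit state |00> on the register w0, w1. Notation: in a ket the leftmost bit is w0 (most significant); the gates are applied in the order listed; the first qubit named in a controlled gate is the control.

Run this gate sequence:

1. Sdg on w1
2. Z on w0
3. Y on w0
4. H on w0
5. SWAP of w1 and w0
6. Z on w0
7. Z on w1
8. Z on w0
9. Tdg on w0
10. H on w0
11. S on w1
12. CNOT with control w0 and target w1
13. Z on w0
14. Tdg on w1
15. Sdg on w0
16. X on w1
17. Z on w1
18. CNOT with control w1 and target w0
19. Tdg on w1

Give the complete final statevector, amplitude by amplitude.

After the circuit, the state carries amplitude exp(3*I*pi/4)/2 on |00>, exp(I*pi/4)/2 on |01>, exp(3*I*pi/4)/2 on |10>, -exp(I*pi/4)/2 on |11>.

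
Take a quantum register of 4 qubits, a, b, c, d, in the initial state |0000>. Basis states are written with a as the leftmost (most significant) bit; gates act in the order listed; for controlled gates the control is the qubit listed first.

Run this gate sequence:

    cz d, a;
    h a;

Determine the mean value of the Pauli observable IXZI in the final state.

In the final state, IXZI has expectation 0.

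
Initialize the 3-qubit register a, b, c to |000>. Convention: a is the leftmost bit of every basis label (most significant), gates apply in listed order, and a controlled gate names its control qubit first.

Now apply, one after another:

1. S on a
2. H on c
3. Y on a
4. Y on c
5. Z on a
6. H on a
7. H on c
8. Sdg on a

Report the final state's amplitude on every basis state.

The final amplitudes are -sqrt(2)/2 on |001>, -sqrt(2)*I/2 on |101>, and 0 on every other basis state.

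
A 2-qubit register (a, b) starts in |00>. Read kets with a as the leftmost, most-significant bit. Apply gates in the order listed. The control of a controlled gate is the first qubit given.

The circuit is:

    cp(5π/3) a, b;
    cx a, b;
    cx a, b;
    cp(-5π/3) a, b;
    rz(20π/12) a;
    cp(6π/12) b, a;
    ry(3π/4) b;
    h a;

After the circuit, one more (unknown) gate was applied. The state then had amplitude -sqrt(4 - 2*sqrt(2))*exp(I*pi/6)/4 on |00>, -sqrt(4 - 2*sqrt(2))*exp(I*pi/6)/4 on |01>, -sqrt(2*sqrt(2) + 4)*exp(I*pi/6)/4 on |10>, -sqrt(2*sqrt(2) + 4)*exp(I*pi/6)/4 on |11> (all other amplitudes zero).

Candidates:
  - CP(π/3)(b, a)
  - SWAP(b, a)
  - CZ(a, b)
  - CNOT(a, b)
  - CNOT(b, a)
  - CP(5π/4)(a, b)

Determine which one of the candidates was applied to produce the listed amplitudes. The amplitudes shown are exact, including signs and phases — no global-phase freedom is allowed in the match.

It was SWAP(b, a) that produced the state shown.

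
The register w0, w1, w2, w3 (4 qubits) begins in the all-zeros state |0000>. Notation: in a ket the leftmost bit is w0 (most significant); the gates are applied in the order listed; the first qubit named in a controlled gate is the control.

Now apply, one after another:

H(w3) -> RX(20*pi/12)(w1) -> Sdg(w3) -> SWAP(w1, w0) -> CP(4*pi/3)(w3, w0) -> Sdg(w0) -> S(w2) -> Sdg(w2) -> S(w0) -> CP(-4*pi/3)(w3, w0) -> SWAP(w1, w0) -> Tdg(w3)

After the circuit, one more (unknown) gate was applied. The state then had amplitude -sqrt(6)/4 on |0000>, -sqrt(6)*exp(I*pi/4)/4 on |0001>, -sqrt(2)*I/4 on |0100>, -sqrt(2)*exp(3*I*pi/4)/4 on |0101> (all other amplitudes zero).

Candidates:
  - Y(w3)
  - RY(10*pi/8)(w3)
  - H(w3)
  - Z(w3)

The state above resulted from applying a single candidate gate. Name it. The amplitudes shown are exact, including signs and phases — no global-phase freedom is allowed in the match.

The unique candidate consistent with the amplitudes is Z(w3).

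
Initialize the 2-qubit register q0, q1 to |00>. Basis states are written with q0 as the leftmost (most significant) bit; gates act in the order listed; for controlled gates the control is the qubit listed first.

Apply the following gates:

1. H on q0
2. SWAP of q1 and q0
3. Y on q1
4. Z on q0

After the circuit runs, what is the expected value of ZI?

In the final state, ZI has expectation 1.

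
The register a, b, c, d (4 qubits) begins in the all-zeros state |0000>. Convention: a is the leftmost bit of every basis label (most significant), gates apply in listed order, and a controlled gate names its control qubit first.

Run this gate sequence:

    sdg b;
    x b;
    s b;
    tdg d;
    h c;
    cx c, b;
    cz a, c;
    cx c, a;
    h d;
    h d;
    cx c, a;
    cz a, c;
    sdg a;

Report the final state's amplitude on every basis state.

After the circuit, the state carries amplitude sqrt(2)*I/2 on |0010>, sqrt(2)*I/2 on |0100>, and 0 on every other basis state. Key observation: the block from step 7 through step 12 cancels to the identity and can be dropped.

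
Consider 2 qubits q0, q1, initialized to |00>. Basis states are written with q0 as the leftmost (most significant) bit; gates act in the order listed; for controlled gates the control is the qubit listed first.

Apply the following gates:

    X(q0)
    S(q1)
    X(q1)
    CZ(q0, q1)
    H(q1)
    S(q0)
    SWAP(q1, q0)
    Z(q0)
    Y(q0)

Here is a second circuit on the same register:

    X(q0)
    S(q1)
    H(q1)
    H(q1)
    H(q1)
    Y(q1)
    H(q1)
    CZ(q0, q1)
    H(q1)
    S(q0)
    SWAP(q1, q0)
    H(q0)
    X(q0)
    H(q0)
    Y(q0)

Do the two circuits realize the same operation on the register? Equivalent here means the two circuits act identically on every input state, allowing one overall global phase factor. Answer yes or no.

No — the two circuits implement different unitaries, even allowing a global phase.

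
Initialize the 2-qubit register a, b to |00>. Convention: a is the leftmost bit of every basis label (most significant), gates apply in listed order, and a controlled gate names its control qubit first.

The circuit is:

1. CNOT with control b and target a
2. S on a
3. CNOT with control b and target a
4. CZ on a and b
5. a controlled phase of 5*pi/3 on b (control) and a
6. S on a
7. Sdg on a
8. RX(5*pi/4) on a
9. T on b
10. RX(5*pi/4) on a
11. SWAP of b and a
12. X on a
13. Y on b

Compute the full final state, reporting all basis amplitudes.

After the circuit, the state carries amplitude 0 on |00>, 0 on |01>, sqrt(2)/2 on |10>, -sqrt(2)*I/2 on |11>. Key observation: the block from step 6 through step 7 cancels to the identity and can be dropped.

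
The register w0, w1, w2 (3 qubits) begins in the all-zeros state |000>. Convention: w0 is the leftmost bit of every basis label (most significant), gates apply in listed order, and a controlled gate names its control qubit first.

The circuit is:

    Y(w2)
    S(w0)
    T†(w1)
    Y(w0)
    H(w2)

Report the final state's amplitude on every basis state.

After the circuit, the state carries amplitude -sqrt(2)/2 on |100>, sqrt(2)/2 on |101>, and 0 on every other basis state.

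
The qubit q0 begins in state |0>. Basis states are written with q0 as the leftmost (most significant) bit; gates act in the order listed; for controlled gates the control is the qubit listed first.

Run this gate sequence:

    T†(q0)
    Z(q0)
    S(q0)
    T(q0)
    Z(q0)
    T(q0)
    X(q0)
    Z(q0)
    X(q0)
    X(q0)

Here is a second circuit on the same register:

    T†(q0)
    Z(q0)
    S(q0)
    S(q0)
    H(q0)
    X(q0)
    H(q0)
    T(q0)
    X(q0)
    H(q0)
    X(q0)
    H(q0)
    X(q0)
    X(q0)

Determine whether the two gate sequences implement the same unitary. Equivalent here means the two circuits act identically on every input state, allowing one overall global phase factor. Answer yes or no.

No: there is an input state on which the two circuits produce genuinely different outputs (not merely differing by a phase).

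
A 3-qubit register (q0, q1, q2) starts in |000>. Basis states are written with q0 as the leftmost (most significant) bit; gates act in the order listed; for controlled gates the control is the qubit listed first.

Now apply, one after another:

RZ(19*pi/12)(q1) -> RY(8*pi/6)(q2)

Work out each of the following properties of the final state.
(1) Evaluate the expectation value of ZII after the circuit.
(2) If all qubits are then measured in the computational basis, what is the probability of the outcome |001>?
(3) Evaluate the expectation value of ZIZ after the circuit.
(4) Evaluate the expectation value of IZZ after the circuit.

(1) In the final state, ZII has expectation 1.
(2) The probability of measuring |001> is 3/4.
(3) In the final state, ZIZ has expectation -1/2.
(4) The expectation value of IZZ is -1/2.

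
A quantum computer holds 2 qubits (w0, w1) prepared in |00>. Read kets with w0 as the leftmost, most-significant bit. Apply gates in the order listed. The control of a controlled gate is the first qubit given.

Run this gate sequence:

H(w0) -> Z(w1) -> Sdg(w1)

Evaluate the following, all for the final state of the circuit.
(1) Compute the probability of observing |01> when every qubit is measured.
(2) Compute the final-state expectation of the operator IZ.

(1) The probability of measuring |01> is 0.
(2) The expectation value of IZ is 1.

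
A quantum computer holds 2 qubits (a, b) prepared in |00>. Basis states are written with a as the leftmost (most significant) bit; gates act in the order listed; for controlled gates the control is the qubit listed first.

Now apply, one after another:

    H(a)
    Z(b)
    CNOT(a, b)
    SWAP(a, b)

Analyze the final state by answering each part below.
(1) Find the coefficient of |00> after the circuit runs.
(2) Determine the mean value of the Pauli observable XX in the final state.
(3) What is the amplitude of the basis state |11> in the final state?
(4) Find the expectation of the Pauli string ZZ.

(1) |00> carries amplitude sqrt(2)/2 in the final state.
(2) The expectation value of XX is 1.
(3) The final state's coefficient on |11> equals sqrt(2)/2.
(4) In the final state, ZZ has expectation 1.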